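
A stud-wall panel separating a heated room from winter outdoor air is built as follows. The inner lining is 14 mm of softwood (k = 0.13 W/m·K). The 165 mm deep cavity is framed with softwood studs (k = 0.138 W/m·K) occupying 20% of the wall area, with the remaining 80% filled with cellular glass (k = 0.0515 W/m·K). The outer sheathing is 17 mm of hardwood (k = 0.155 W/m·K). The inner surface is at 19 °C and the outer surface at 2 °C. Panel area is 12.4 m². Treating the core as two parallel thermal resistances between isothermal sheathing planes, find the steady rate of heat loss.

Sheathing layers in series; stud and cavity paths in parallel between them.
R_inner = 0.014/(0.13×12.4) = 0.008685 K/W
R_stud  = 0.165/(0.138×0.2×12.4) = 0.4821 K/W
R_cav   = 0.165/(0.0515×0.8×12.4) = 0.323 K/W
1/R_core = 1/R_stud + 1/R_cav → R_core = 0.1934 K/W
R_outer = 0.017/(0.155×12.4) = 0.008845 K/W
R_total = 0.2109 K/W
Q = ΔT/R_total = 17/0.2109

Q ≈ 80.6 W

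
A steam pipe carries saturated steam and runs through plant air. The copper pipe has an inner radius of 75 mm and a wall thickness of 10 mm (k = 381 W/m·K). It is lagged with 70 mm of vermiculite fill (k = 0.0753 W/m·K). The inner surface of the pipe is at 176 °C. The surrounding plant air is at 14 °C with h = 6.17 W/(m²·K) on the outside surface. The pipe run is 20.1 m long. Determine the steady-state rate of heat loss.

Q ≈ 2270 W

Cylindrical conduction, so R = ln(r₂/r₁)/(2πkL) per layer, in series:
R_copper pipe wall = ln(85/75)/(2π×381×20.1) = 2.601×10^-6 K/W
R_vermiculite fill = ln(155/85)/(2π×0.0753×20.1) = 0.06317 K/W
R_outer film = 1/(h_o·2πr_oL) = 1/(6.17×2π×0.155×20.1) = 0.00828 K/W
R_total = 0.07146 K/W
Q = ΔT/R_total = 162/0.07146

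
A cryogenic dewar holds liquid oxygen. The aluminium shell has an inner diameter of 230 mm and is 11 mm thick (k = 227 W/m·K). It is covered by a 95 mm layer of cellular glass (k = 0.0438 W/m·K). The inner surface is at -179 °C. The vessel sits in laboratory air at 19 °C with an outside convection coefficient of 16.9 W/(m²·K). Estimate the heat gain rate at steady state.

For a spherical shell R = (1/r₁ − 1/r₂)/(4πk); film R = 1/(h·4πr²). In series:
R_aluminium shell = (1/0.115 − 1/0.126)/(4π×227) = 2.661×10^-4 K/W
R_cellular glass = (1/0.126 − 1/0.221)/(4π×0.0438) = 6.198 K/W
R_outer film = 1/(h·4πr_o²) = 1/(16.9×4π×0.221²) = 0.09641 K/W
R_total = 6.295 K/W
Q = ΔT/R_total = 198/6.295

Q ≈ 31.5 W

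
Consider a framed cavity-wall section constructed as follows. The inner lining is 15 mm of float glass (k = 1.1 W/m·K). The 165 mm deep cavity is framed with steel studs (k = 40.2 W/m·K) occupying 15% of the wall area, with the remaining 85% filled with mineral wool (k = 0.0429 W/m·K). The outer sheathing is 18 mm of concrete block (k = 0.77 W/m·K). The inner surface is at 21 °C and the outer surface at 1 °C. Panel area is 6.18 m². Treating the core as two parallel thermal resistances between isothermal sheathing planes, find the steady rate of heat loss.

Sheathing layers in series; stud and cavity paths in parallel between them.
R_inner = 0.015/(1.1×6.18) = 0.002207 K/W
R_stud  = 0.165/(40.2×0.15×6.18) = 0.004428 K/W
R_cav   = 0.165/(0.0429×0.85×6.18) = 0.7322 K/W
1/R_core = 1/R_stud + 1/R_cav → R_core = 0.004401 K/W
R_outer = 0.018/(0.77×6.18) = 0.003783 K/W
R_total = 0.01039 K/W
Q = ΔT/R_total = 20/0.01039

Q ≈ 1920 W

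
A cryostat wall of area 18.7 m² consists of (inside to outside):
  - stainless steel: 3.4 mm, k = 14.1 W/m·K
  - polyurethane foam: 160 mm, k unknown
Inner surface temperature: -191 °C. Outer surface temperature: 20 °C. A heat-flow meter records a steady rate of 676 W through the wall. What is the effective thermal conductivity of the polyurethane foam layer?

Thermal resistances in series:
R_stainless steel = L/(kA) = 0.0034/(14.1×18.7) = 1.289×10^-5 K/W
Sum of known resistances R_other = 1.289×10^-5 K/W
Total R = ΔT/Q = 211/676 = 0.3121 K/W
R_polyurethane foam = R_total − R_other = 0.3121 K/W
k = L/(R·A) = 0.16/(0.3121×18.7)

k ≈ 0.0274 W/(m·K)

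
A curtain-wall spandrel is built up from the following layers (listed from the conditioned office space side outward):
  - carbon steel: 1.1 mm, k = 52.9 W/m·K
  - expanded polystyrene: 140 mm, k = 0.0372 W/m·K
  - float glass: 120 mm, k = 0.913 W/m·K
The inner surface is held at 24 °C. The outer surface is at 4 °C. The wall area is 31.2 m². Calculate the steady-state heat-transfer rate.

Q ≈ 160 W

Model the wall as resistances in series:
R_carbon steel = L/(kA) = 0.0011/(52.9×31.2) = 6.665×10^-7 K/W
R_expanded polystyrene = L/(kA) = 0.14/(0.0372×31.2) = 0.1206 K/W
R_float glass = L/(kA) = 0.12/(0.913×31.2) = 0.004213 K/W
R_total = 0.1248 K/W
Q = ΔT / R_total = 20 / 0.1248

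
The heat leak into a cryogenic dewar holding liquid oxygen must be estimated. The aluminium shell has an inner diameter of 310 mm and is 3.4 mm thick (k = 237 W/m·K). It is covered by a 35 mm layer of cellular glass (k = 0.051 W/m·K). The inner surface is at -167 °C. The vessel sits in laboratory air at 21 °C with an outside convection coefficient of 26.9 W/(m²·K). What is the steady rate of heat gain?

Q ≈ 101 W

For a spherical shell R = (1/r₁ − 1/r₂)/(4πk); film R = 1/(h·4πr²). In series:
R_aluminium shell = (1/0.155 − 1/0.1584)/(4π×237) = 4.65×10^-5 K/W
R_cellular glass = (1/0.1584 − 1/0.1934)/(4π×0.051) = 1.783 K/W
R_outer film = 1/(h·4πr_o²) = 1/(26.9×4π×0.1934²) = 0.07909 K/W
R_total = 1.862 K/W
Q = ΔT/R_total = 188/1.862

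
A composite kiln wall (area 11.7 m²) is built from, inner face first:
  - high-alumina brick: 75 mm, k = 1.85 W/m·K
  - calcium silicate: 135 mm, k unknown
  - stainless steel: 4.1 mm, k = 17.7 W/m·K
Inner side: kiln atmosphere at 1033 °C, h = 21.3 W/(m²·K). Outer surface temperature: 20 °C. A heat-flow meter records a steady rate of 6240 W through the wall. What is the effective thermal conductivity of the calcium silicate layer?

k ≈ 0.0745 W/(m·K)

Using the resistance-network approach (series):
R_inner film = 1/(h_i·A) = 1/(21.3×11.7) = 0.004013 K/W
R_high-alumina brick = L/(kA) = 0.075/(1.85×11.7) = 0.003465 K/W
R_stainless steel = L/(kA) = 0.0041/(17.7×11.7) = 1.98×10^-5 K/W
Sum of known resistances R_other = 0.007497 K/W
Total R = ΔT/Q = 1013/6240 = 0.1623 K/W
R_calcium silicate = R_total − R_other = 0.1548 K/W
k = L/(R·A) = 0.135/(0.1548×11.7)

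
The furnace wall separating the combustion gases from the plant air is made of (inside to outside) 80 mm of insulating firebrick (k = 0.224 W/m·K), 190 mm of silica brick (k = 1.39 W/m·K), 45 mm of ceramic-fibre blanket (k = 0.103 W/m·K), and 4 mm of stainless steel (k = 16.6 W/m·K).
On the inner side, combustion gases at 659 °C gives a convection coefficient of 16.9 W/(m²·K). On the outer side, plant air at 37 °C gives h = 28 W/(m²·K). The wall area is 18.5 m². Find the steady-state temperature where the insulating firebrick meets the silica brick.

T ≈ 407 °C

Treating each layer as a thermal resistance in series:
R_inner film = 1/(h_i·A) = 1/(16.9×18.5) = 0.003198 K/W
R_insulating firebrick = L/(kA) = 0.08/(0.224×18.5) = 0.01931 K/W
R_silica brick = L/(kA) = 0.19/(1.39×18.5) = 0.007389 K/W
R_ceramic-fibre blanket = L/(kA) = 0.045/(0.103×18.5) = 0.02362 K/W
R_stainless steel = L/(kA) = 0.004/(16.6×18.5) = 1.303×10^-5 K/W
R_outer film = 1/(h_o·A) = 1/(28×18.5) = 0.001931 K/W
R_total = 0.05545 K/W;  Q = ΔT/R_total = 622/0.05545 = 11220 W
T_interface = T_inner − Q·ΣR(inner→interface) = 659 − 11200×0.0225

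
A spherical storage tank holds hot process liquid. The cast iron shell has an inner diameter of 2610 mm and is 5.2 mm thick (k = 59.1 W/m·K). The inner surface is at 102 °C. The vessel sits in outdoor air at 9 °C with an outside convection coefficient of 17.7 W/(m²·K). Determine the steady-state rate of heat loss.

Radial (spherical) resistances in series:
R_cast iron shell = (1/1.305 − 1/1.3102)/(4π×59.1) = 4.095×10^-6 K/W
R_outer film = 1/(h·4πr_o²) = 1/(17.7×4π×1.3102²) = 0.002619 K/W
R_total = 0.002623 K/W
Q = ΔT/R_total = 93/0.002623

Q ≈ 35500 W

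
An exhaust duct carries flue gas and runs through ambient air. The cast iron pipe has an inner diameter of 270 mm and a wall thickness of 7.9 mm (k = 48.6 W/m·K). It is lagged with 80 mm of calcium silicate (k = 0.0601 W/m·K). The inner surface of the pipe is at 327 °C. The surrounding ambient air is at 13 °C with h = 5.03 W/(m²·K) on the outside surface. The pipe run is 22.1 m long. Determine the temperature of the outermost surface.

T ≈ 46.8 °C

For a radial system each layer contributes R = ln(r_out/r_in)/(2πkL); films add R = 1/(hA).
R_cast iron pipe wall = ln(142.9/135)/(2π×48.6×22.1) = 8.427×10^-6 K/W
R_calcium silicate = ln(222.9/142.9)/(2π×0.0601×22.1) = 0.05327 K/W
R_outer film = 1/(h_o·2πr_oL) = 1/(5.03×2π×0.2229×22.1) = 0.006423 K/W
R_total = 0.0597 K/W
Q = ΔT/R_total = 314/0.0597
Q = 5260 W
T_interface = T_inner − Q·ΣR(inner→interface) = 327 − 5260×0.05328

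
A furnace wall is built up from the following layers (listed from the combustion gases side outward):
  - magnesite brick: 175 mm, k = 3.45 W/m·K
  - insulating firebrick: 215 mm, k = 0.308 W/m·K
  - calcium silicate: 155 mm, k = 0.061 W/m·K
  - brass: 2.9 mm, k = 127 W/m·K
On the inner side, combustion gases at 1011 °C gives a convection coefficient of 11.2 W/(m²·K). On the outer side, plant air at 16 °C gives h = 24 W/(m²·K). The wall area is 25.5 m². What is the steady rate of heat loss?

Thermal resistances in series:
R_inner film = 1/(h_i·A) = 1/(11.2×25.5) = 0.003501 K/W
R_magnesite brick = L/(kA) = 0.175/(3.45×25.5) = 0.001989 K/W
R_insulating firebrick = L/(kA) = 0.215/(0.308×25.5) = 0.02737 K/W
R_calcium silicate = L/(kA) = 0.155/(0.061×25.5) = 0.09965 K/W
R_brass = L/(kA) = 0.0029/(127×25.5) = 8.955×10^-7 K/W
R_outer film = 1/(h_o·A) = 1/(24×25.5) = 0.001634 K/W
R_total = 0.1341 K/W
Q = ΔT / R_total = 995 / 0.1341

Q ≈ 7420 W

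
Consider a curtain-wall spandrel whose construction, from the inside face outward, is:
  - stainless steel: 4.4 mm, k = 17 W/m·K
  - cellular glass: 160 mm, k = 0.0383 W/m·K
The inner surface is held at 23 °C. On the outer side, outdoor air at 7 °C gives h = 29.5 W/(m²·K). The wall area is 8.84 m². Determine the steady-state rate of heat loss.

Q ≈ 33.6 W

Thermal resistances in series:
R_stainless steel = L/(kA) = 0.0044/(17×8.84) = 2.928×10^-5 K/W
R_cellular glass = L/(kA) = 0.16/(0.0383×8.84) = 0.4726 K/W
R_outer film = 1/(h_o·A) = 1/(29.5×8.84) = 0.003835 K/W
R_total = 0.4764 K/W
Q = ΔT / R_total = 16 / 0.4764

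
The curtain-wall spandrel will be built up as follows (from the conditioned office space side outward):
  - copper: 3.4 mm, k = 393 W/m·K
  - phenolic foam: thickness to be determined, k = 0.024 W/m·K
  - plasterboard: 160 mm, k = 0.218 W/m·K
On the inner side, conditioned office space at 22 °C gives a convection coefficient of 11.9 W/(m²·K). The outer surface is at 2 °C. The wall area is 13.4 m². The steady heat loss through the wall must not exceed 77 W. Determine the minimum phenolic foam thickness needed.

Using the resistance-network approach (series):
R_inner film = 1/(h_i·A) = 1/(11.9×13.4) = 0.006271 K/W
R_copper = L/(kA) = 0.0034/(393×13.4) = 6.456×10^-7 K/W
R_plasterboard = L/(kA) = 0.16/(0.218×13.4) = 0.05477 K/W
Sum of the known resistances R_other = 0.06104 K/W
Required total resistance R_tot = ΔT/Q_allow = 20/77 = 0.2597 K/W
R_phenolic foam = R_tot − R_other = 0.1987 K/W
L = R·k·A = 0.1987×0.024×13.4

L ≈ 63.9 mm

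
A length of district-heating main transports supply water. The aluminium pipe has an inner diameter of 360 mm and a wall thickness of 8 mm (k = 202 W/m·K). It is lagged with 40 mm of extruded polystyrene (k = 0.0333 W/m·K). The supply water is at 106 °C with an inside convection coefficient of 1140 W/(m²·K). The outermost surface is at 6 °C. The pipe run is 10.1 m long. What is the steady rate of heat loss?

Q ≈ 1090 W

For a radial system each layer contributes R = ln(r_out/r_in)/(2πkL); films add R = 1/(hA).
R_inner film = 1/(h_i·2πr₁L) = 1/(1140×2π×0.18×10.1) = 7.679×10^-5 K/W
R_aluminium pipe wall = ln(188/180)/(2π×202×10.1) = 3.392×10^-6 K/W
R_extruded polystyrene = ln(228/188)/(2π×0.0333×10.1) = 0.09128 K/W
R_total = 0.09136 K/W
Q = ΔT/R_total = 100/0.09136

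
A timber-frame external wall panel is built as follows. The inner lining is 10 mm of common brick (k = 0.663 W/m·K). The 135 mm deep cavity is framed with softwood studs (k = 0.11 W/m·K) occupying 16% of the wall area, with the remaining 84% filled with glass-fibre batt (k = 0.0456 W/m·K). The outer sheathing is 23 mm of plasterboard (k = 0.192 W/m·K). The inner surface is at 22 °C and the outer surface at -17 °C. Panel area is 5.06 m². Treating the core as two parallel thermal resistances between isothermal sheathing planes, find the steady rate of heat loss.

Q ≈ 77.4 W

Sheathing layers in series; stud and cavity paths in parallel between them.
R_inner = 0.01/(0.663×5.06) = 0.002981 K/W
R_stud  = 0.135/(0.11×0.16×5.06) = 1.516 K/W
R_cav   = 0.135/(0.0456×0.84×5.06) = 0.6965 K/W
1/R_core = 1/R_stud + 1/R_cav → R_core = 0.4772 K/W
R_outer = 0.023/(0.192×5.06) = 0.02367 K/W
R_total = 0.5039 K/W
Q = ΔT/R_total = 39/0.5039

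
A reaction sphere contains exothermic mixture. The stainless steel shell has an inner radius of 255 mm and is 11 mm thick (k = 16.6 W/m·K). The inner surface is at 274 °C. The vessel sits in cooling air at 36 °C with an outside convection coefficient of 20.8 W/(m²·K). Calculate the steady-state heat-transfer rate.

Radial (spherical) resistances in series:
R_stainless steel shell = (1/0.255 − 1/0.266)/(4π×16.6) = 7.774×10^-4 K/W
R_outer film = 1/(h·4πr_o²) = 1/(20.8×4π×0.266²) = 0.05407 K/W
R_total = 0.05485 K/W
Q = ΔT/R_total = 238/0.05485

Q ≈ 4340 W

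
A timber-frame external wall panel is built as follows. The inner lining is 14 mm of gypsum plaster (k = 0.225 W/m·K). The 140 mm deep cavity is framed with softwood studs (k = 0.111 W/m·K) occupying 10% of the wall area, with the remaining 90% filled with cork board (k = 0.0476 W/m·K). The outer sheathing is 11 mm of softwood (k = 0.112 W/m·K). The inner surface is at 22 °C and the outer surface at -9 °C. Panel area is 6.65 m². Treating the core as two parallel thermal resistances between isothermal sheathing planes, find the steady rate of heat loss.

Q ≈ 74.8 W

Sheathing layers in series; stud and cavity paths in parallel between them.
R_inner = 0.014/(0.225×6.65) = 0.009357 K/W
R_stud  = 0.14/(0.111×0.1×6.65) = 1.897 K/W
R_cav   = 0.14/(0.0476×0.9×6.65) = 0.4914 K/W
1/R_core = 1/R_stud + 1/R_cav → R_core = 0.3903 K/W
R_outer = 0.011/(0.112×6.65) = 0.01477 K/W
R_total = 0.4144 K/W
Q = ΔT/R_total = 31/0.4144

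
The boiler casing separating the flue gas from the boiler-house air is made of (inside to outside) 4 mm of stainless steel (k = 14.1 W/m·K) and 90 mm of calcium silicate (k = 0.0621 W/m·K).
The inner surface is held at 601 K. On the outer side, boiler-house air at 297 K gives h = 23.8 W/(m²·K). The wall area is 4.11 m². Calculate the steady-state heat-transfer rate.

Using the resistance-network approach (series):
R_stainless steel = L/(kA) = 0.004/(14.1×4.11) = 6.902×10^-5 K/W
R_calcium silicate = L/(kA) = 0.09/(0.0621×4.11) = 0.3526 K/W
R_outer film = 1/(h_o·A) = 1/(23.8×4.11) = 0.01022 K/W
R_total = 0.3629 K/W
Q = ΔT / R_total = 304 / 0.3629

Q ≈ 838 W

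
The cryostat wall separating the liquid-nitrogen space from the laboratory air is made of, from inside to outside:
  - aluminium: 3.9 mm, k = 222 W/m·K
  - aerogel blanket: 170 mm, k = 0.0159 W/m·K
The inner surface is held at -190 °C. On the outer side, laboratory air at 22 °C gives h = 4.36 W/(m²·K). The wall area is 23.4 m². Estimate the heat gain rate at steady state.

Treating each layer as a thermal resistance in series:
R_aluminium = L/(kA) = 0.0039/(222×23.4) = 7.508×10^-7 K/W
R_aerogel blanket = L/(kA) = 0.17/(0.0159×23.4) = 0.4569 K/W
R_outer film = 1/(h_o·A) = 1/(4.36×23.4) = 0.009802 K/W
R_total = 0.4667 K/W
Q = ΔT / R_total = 212 / 0.4667

Q ≈ 454 W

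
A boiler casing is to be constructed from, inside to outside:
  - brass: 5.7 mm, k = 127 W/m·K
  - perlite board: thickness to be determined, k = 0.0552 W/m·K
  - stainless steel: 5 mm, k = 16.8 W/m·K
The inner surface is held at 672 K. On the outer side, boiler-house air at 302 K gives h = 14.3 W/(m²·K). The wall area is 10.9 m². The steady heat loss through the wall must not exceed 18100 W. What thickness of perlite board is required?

Using the resistance-network approach (series):
R_brass = L/(kA) = 0.0057/(127×10.9) = 4.118×10^-6 K/W
R_stainless steel = L/(kA) = 0.005/(16.8×10.9) = 2.73×10^-5 K/W
R_outer film = 1/(h_o·A) = 1/(14.3×10.9) = 0.006416 K/W
Sum of the known resistances R_other = 0.006447 K/W
Required total resistance R_tot = ΔT/Q_allow = 370/18100 = 0.02044 K/W
R_perlite board = R_tot − R_other = 0.01399 K/W
L = R·k·A = 0.01399×0.0552×10.9

L ≈ 8.42 mm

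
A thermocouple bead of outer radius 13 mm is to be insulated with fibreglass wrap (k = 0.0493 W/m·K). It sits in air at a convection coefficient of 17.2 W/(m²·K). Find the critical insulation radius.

r_cr ≈ 5.73 mm

For a sphere r_cr = 2k/h = 2×0.0493/17.2
r_cr = 5.73 mm; since the bare radius (13 mm) is above r_cr, any added insulation will reduce heat loss.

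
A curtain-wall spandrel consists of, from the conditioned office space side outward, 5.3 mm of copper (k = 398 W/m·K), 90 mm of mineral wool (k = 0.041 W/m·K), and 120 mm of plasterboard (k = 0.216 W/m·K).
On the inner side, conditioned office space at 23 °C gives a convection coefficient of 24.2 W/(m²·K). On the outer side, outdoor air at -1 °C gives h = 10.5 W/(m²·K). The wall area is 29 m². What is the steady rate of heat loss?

Q ≈ 241 W

Series thermal resistances:
R_inner film = 1/(h_i·A) = 1/(24.2×29) = 0.001425 K/W
R_copper = L/(kA) = 0.0053/(398×29) = 4.592×10^-7 K/W
R_mineral wool = L/(kA) = 0.09/(0.041×29) = 0.07569 K/W
R_plasterboard = L/(kA) = 0.12/(0.216×29) = 0.01916 K/W
R_outer film = 1/(h_o·A) = 1/(10.5×29) = 0.003284 K/W
R_total = 0.09956 K/W
Q = ΔT / R_total = 24 / 0.09956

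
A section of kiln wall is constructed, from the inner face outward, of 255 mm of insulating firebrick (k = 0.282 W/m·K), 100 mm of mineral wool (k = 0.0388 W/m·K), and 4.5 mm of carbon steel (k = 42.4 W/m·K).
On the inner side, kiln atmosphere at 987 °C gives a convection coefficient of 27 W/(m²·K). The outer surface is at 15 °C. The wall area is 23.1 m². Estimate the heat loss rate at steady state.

Using the resistance-network approach (series):
R_inner film = 1/(h_i·A) = 1/(27×23.1) = 0.001603 K/W
R_insulating firebrick = L/(kA) = 0.255/(0.282×23.1) = 0.03915 K/W
R_mineral wool = L/(kA) = 0.1/(0.0388×23.1) = 0.1116 K/W
R_carbon steel = L/(kA) = 0.0045/(42.4×23.1) = 4.594×10^-6 K/W
R_total = 0.1523 K/W
Q = ΔT / R_total = 972 / 0.1523

Q ≈ 6380 W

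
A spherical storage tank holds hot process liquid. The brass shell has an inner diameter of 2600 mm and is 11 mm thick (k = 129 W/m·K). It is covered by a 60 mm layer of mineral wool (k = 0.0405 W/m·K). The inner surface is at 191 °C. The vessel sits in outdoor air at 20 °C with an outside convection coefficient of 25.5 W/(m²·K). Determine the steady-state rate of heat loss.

Q ≈ 2540 W

Spherical conduction: R = (1/r_in − 1/r_out)/(4πk) per layer; series-sum.
R_brass shell = (1/1.3 − 1/1.311)/(4π×129) = 3.982×10^-6 K/W
R_mineral wool = (1/1.311 − 1/1.371)/(4π×0.0405) = 0.06559 K/W
R_outer film = 1/(h·4πr_o²) = 1/(25.5×4π×1.371²) = 0.00166 K/W
R_total = 0.06726 K/W
Q = ΔT/R_total = 171/0.06726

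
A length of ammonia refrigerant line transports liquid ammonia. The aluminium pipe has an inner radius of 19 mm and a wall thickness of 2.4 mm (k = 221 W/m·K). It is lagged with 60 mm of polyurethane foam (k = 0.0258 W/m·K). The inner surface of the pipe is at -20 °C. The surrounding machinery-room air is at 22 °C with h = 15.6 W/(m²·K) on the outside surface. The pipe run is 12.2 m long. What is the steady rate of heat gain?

Radial resistances (cylindrical: R_cond = ln(r_o/r_i)/(2πkL), R_conv = 1/(h·2πrL)):
R_aluminium pipe wall = ln(21.4/19)/(2π×221×12.2) = 7.022×10^-6 K/W
R_polyurethane foam = ln(81.4/21.4)/(2π×0.0258×12.2) = 0.6755 K/W
R_outer film = 1/(h_o·2πr_oL) = 1/(15.6×2π×0.0814×12.2) = 0.01027 K/W
R_total = 0.6858 K/W
Q = ΔT/R_total = 42/0.6858

Q ≈ 61.2 W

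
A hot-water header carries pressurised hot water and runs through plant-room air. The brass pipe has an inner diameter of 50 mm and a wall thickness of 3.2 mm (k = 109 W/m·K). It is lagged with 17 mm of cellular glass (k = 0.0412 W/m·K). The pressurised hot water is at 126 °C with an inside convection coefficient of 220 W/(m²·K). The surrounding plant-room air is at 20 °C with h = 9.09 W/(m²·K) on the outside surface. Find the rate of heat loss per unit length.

q′ ≈ 47.3 W/m

Treating each annulus and film as a series resistance:
R_inner film = 1/(h_i·2πr₁L) = 1/(220×2π×0.025×1) = 0.02894 K/W
R_brass pipe wall = ln(28.2/25)/(2π×109×1) = 1.759×10^-4 K/W
R_cellular glass = ln(45.2/28.2)/(2π×0.0412×1) = 1.822 K/W
R_outer film = 1/(h_o·2πr_oL) = 1/(9.09×2π×0.0452×1) = 0.3874 K/W
R_total = 2.239 K/W
Q = ΔT/R_total = 106/2.239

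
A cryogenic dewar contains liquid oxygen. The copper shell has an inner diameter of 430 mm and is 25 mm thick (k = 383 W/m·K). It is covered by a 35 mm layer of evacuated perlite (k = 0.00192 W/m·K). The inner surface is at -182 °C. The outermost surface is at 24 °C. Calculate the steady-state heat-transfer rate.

Q ≈ 9.37 W

For a spherical shell R = (1/r₁ − 1/r₂)/(4πk); film R = 1/(h·4πr²). In series:
R_copper shell = (1/0.215 − 1/0.24)/(4π×383) = 1.007×10^-4 K/W
R_evacuated perlite = (1/0.24 − 1/0.275)/(4π×0.00192) = 21.98 K/W
R_total = 21.98 K/W
Q = ΔT/R_total = 206/21.98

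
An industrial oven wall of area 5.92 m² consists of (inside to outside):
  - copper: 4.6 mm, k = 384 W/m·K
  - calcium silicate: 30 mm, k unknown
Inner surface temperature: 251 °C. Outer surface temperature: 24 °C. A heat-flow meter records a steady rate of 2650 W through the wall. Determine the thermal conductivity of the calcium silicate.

k ≈ 0.0592 W/(m·K)

Treating each layer as a thermal resistance in series:
R_copper = L/(kA) = 0.0046/(384×5.92) = 2.024×10^-6 K/W
Sum of known resistances R_other = 2.024×10^-6 K/W
Total R = ΔT/Q = 227/2650 = 0.08566 K/W
R_calcium silicate = R_total − R_other = 0.08566 K/W
k = L/(R·A) = 0.03/(0.08566×5.92)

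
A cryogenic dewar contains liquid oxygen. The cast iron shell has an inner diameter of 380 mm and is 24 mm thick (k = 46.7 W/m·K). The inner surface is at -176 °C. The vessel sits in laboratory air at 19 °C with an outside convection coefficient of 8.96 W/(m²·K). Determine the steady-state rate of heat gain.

Q ≈ 1000 W

Radial (spherical) resistances in series:
R_cast iron shell = (1/0.19 − 1/0.214)/(4π×46.7) = 0.001006 K/W
R_outer film = 1/(h·4πr_o²) = 1/(8.96×4π×0.214²) = 0.1939 K/W
R_total = 0.1949 K/W
Q = ΔT/R_total = 195/0.1949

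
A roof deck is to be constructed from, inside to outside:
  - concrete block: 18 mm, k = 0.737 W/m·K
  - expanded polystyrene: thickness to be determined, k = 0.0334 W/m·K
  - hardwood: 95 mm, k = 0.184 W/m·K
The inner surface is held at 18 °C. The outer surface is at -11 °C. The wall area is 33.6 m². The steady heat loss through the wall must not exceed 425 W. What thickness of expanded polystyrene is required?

Treating each layer as a thermal resistance in series:
R_concrete block = L/(kA) = 0.018/(0.737×33.6) = 7.269×10^-4 K/W
R_hardwood = L/(kA) = 0.095/(0.184×33.6) = 0.01537 K/W
Sum of the known resistances R_other = 0.01609 K/W
Required total resistance R_tot = ΔT/Q_allow = 29/425 = 0.06824 K/W
R_expanded polystyrene = R_tot − R_other = 0.05214 K/W
L = R·k·A = 0.05214×0.0334×33.6

L ≈ 58.5 mm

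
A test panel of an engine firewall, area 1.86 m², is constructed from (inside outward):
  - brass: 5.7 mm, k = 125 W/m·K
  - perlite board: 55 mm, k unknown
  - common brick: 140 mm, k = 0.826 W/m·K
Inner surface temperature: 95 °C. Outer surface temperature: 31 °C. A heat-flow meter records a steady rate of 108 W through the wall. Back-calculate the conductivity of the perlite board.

k ≈ 0.059 W/(m·K)

Treating each layer as a thermal resistance in series:
R_brass = L/(kA) = 0.0057/(125×1.86) = 2.452×10^-5 K/W
R_common brick = L/(kA) = 0.14/(0.826×1.86) = 0.09112 K/W
Sum of known resistances R_other = 0.09115 K/W
Total R = ΔT/Q = 64/108 = 0.5926 K/W
R_perlite board = R_total − R_other = 0.5014 K/W
k = L/(R·A) = 0.055/(0.5014×1.86)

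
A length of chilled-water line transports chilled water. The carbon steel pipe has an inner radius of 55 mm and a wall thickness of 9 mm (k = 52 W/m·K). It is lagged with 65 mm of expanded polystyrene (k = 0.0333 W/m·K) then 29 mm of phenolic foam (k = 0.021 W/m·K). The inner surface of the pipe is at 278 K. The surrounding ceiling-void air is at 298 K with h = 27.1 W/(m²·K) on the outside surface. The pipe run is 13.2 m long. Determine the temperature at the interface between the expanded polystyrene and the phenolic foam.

T ≈ 292 K

For a radial system each layer contributes R = ln(r_out/r_in)/(2πkL); films add R = 1/(hA).
R_carbon steel pipe wall = ln(64/55)/(2π×52×13.2) = 3.514×10^-5 K/W
R_expanded polystyrene = ln(129/64)/(2π×0.0333×13.2) = 0.2538 K/W
R_phenolic foam = ln(158/129)/(2π×0.021×13.2) = 0.1164 K/W
R_outer film = 1/(h_o·2πr_oL) = 1/(27.1×2π×0.158×13.2) = 0.002816 K/W
R_total = 0.3731 K/W
Q = ΔT/R_total = 20/0.3731
Q = 53.6 W
T_interface = T_inner + Q·ΣR(inner→interface) = 278 + 53.6×0.2538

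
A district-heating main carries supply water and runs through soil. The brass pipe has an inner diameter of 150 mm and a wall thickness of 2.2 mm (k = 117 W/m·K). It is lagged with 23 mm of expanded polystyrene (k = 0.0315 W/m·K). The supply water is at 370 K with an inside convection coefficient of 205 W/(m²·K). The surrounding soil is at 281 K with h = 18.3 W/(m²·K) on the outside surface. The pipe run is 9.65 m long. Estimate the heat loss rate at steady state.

Cylindrical conduction, so R = ln(r₂/r₁)/(2πkL) per layer, in series:
R_inner film = 1/(h_i·2πr₁L) = 1/(205×2π×0.075×9.65) = 0.001073 K/W
R_brass pipe wall = ln(77.2/75)/(2π×117×9.65) = 4.075×10^-6 K/W
R_expanded polystyrene = ln(100.2/77.2)/(2π×0.0315×9.65) = 0.1365 K/W
R_outer film = 1/(h_o·2πr_oL) = 1/(18.3×2π×0.1002×9.65) = 0.008994 K/W
R_total = 0.1466 K/W
Q = ΔT/R_total = 89/0.1466

Q ≈ 607 W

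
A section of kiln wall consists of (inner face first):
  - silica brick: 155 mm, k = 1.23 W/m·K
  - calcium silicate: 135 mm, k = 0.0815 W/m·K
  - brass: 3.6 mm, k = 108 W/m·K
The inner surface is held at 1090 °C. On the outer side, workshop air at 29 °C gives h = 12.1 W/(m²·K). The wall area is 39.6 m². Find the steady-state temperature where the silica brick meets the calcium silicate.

T ≈ 1020 °C

Thermal resistances in series:
R_silica brick = L/(kA) = 0.155/(1.23×39.6) = 0.003182 K/W
R_calcium silicate = L/(kA) = 0.135/(0.0815×39.6) = 0.04183 K/W
R_brass = L/(kA) = 0.0036/(108×39.6) = 8.418×10^-7 K/W
R_outer film = 1/(h_o·A) = 1/(12.1×39.6) = 0.002087 K/W
R_total = 0.0471 K/W;  Q = ΔT/R_total = 1061/0.0471 = 22530 W
T_interface = T_inner − Q·ΣR(inner→interface) = 1090 − 22500×0.003182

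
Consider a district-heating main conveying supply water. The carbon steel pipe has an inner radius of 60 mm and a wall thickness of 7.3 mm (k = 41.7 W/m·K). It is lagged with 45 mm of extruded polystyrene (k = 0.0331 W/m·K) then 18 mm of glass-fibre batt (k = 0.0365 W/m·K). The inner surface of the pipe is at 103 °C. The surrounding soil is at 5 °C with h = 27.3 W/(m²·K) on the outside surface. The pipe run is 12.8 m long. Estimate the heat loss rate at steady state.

Q ≈ 398 W

For a radial system each layer contributes R = ln(r_out/r_in)/(2πkL); films add R = 1/(hA).
R_carbon steel pipe wall = ln(67.3/60)/(2π×41.7×12.8) = 3.424×10^-5 K/W
R_extruded polystyrene = ln(112.3/67.3)/(2π×0.0331×12.8) = 0.1923 K/W
R_glass-fibre batt = ln(130.3/112.3)/(2π×0.0365×12.8) = 0.05064 K/W
R_outer film = 1/(h_o·2πr_oL) = 1/(27.3×2π×0.1303×12.8) = 0.003495 K/W
R_total = 0.2465 K/W
Q = ΔT/R_total = 98/0.2465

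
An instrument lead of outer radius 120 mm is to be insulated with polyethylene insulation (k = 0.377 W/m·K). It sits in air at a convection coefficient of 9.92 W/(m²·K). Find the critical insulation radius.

r_cr ≈ 38 mm

For a cylinder r_cr = k/h = 0.377/9.92
r_cr = 38 mm; since the bare radius (120 mm) is above r_cr, any added insulation will reduce heat loss.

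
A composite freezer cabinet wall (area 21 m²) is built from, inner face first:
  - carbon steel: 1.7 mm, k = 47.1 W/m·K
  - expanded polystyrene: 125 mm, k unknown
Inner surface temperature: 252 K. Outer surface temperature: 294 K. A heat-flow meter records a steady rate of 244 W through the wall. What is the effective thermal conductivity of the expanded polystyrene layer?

Treating each layer as a thermal resistance in series:
R_carbon steel = L/(kA) = 0.0017/(47.1×21) = 1.719×10^-6 K/W
Sum of known resistances R_other = 1.719×10^-6 K/W
Total R = ΔT/Q = 42/244 = 0.1721 K/W
R_expanded polystyrene = R_total − R_other = 0.1721 K/W
k = L/(R·A) = 0.125/(0.1721×21)

k ≈ 0.0346 W/(m·K)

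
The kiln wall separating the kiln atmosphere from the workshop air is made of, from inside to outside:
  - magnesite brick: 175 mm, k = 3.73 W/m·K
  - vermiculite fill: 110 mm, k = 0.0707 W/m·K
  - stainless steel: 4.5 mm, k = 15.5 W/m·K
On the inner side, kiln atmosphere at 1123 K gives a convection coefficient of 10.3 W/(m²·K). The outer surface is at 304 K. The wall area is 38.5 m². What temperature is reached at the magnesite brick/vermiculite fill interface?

T ≈ 1050 K

Treating each layer as a thermal resistance in series:
R_inner film = 1/(h_i·A) = 1/(10.3×38.5) = 0.002522 K/W
R_magnesite brick = L/(kA) = 0.175/(3.73×38.5) = 0.001219 K/W
R_vermiculite fill = L/(kA) = 0.11/(0.0707×38.5) = 0.04041 K/W
R_stainless steel = L/(kA) = 0.0045/(15.5×38.5) = 7.541×10^-6 K/W
R_total = 0.04416 K/W;  Q = ΔT/R_total = 819/0.04416 = 18550 W
T_interface = T_inner − Q·ΣR(inner→interface) = 1123 − 18500×0.00374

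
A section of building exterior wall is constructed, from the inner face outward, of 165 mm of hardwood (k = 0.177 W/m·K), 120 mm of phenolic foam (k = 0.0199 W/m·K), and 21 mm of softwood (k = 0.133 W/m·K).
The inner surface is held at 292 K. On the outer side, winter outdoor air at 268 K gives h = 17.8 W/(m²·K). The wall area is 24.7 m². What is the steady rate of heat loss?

Series thermal resistances:
R_hardwood = L/(kA) = 0.165/(0.177×24.7) = 0.03774 K/W
R_phenolic foam = L/(kA) = 0.12/(0.0199×24.7) = 0.2441 K/W
R_softwood = L/(kA) = 0.021/(0.133×24.7) = 0.006392 K/W
R_outer film = 1/(h_o·A) = 1/(17.8×24.7) = 0.002274 K/W
R_total = 0.2905 K/W
Q = ΔT / R_total = 24 / 0.2905

Q ≈ 82.6 W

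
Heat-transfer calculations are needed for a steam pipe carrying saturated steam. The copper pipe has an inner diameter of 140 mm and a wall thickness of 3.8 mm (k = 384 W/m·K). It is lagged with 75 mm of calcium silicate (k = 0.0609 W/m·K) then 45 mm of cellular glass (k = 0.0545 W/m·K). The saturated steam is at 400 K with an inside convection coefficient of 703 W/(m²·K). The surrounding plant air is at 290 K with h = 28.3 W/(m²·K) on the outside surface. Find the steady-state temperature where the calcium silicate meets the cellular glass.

Cylindrical conduction, so R = ln(r₂/r₁)/(2πkL) per layer, in series:
R_inner film = 1/(h_i·2πr₁L) = 1/(703×2π×0.07×1) = 0.003234 K/W
R_copper pipe wall = ln(73.8/70)/(2π×384×1) = 2.191×10^-5 K/W
R_calcium silicate = ln(148.8/73.8)/(2π×0.0609×1) = 1.833 K/W
R_cellular glass = ln(193.8/148.8)/(2π×0.0545×1) = 0.7716 K/W
R_outer film = 1/(h_o·2πr_oL) = 1/(28.3×2π×0.1938×1) = 0.02902 K/W
R_total = 2.636 K/W
Q = ΔT/R_total = 110/2.636
Q = 41.7 W/m
T_interface = T_inner − Q·ΣR(inner→interface) = 400 − 41.7×1.836

T ≈ 323 K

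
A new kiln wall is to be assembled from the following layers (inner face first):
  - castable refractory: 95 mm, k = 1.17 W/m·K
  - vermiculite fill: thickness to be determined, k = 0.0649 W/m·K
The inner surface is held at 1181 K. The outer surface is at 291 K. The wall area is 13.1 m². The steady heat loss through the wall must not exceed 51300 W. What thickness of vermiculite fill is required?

L ≈ 9.48 mm

Using the resistance-network approach (series):
R_castable refractory = L/(kA) = 0.095/(1.17×13.1) = 0.006198 K/W
Sum of the known resistances R_other = 0.006198 K/W
Required total resistance R_tot = ΔT/Q_allow = 890/51300 = 0.01735 K/W
R_vermiculite fill = R_tot − R_other = 0.01115 K/W
L = R·k·A = 0.01115×0.0649×13.1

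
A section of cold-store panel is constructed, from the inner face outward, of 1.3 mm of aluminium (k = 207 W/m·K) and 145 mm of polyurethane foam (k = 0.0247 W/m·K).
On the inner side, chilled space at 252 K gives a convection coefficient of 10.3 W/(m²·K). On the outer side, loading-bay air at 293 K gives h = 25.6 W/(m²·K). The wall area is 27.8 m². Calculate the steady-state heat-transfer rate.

Q ≈ 190 W

Using the resistance-network approach (series):
R_inner film = 1/(h_i·A) = 1/(10.3×27.8) = 0.003492 K/W
R_aluminium = L/(kA) = 0.0013/(207×27.8) = 2.259×10^-7 K/W
R_polyurethane foam = L/(kA) = 0.145/(0.0247×27.8) = 0.2112 K/W
R_outer film = 1/(h_o·A) = 1/(25.6×27.8) = 0.001405 K/W
R_total = 0.2161 K/W
Q = ΔT / R_total = 41 / 0.2161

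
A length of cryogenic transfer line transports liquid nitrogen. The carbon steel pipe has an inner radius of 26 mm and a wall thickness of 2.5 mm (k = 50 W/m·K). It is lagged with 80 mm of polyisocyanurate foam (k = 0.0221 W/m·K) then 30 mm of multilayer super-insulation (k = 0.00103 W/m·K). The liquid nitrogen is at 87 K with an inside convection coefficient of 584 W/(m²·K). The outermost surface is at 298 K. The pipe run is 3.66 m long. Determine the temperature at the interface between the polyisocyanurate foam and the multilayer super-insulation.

For a radial system each layer contributes R = ln(r_out/r_in)/(2πkL); films add R = 1/(hA).
R_inner film = 1/(h_i·2πr₁L) = 1/(584×2π×0.026×3.66) = 0.002864 K/W
R_carbon steel pipe wall = ln(28.5/26)/(2π×50×3.66) = 7.984×10^-5 K/W
R_polyisocyanurate foam = ln(108.5/28.5)/(2π×0.0221×3.66) = 2.63 K/W
R_multilayer super-insulation = ln(138.5/108.5)/(2π×0.00103×3.66) = 10.31 K/W
R_total = 12.94 K/W
Q = ΔT/R_total = 211/12.94
Q = 16.3 W
T_interface = T_inner + Q·ΣR(inner→interface) = 87 + 16.3×2.633

T ≈ 130 K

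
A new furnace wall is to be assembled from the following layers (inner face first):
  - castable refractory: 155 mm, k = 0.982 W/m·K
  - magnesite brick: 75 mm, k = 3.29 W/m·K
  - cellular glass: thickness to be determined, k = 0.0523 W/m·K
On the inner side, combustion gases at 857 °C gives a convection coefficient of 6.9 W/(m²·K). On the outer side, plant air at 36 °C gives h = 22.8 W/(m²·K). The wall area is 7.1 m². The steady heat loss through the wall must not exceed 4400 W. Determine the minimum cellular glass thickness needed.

L ≈ 50 mm

Thermal resistances in series:
R_inner film = 1/(h_i·A) = 1/(6.9×7.1) = 0.02041 K/W
R_castable refractory = L/(kA) = 0.155/(0.982×7.1) = 0.02223 K/W
R_magnesite brick = L/(kA) = 0.075/(3.29×7.1) = 0.003211 K/W
R_outer film = 1/(h_o·A) = 1/(22.8×7.1) = 0.006177 K/W
Sum of the known resistances R_other = 0.05203 K/W
Required total resistance R_tot = ΔT/Q_allow = 821/4400 = 0.1866 K/W
R_cellular glass = R_tot − R_other = 0.1346 K/W
L = R·k·A = 0.1346×0.0523×7.1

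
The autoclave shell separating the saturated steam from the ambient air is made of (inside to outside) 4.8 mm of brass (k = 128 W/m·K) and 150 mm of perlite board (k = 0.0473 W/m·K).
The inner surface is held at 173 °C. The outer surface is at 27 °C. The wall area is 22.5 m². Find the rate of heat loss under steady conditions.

Model the wall as resistances in series:
R_brass = L/(kA) = 0.0048/(128×22.5) = 1.667×10^-6 K/W
R_perlite board = L/(kA) = 0.15/(0.0473×22.5) = 0.1409 K/W
R_total = 0.1409 K/W
Q = ΔT / R_total = 146 / 0.1409

Q ≈ 1040 W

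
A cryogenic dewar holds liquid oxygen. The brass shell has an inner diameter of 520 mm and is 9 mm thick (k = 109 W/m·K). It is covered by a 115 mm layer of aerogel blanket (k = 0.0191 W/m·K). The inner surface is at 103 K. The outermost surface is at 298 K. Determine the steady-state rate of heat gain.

Spherical conduction: R = (1/r_in − 1/r_out)/(4πk) per layer; series-sum.
R_brass shell = (1/0.26 − 1/0.269)/(4π×109) = 9.395×10^-5 K/W
R_aerogel blanket = (1/0.269 − 1/0.384)/(4π×0.0191) = 4.638 K/W
R_total = 4.639 K/W
Q = ΔT/R_total = 195/4.639

Q ≈ 42 W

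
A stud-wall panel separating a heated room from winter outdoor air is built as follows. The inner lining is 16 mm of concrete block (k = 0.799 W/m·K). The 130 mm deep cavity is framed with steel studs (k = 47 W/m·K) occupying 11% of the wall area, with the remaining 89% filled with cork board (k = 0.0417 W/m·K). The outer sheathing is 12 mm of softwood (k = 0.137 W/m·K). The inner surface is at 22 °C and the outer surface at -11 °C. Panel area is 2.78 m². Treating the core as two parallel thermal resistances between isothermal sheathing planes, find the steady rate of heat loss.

Sheathing layers in series; stud and cavity paths in parallel between them.
R_inner = 0.016/(0.799×2.78) = 0.007203 K/W
R_stud  = 0.13/(47×0.11×2.78) = 0.009045 K/W
R_cav   = 0.13/(0.0417×0.89×2.78) = 1.26 K/W
1/R_core = 1/R_stud + 1/R_cav → R_core = 0.008981 K/W
R_outer = 0.012/(0.137×2.78) = 0.03151 K/W
R_total = 0.04769 K/W
Q = ΔT/R_total = 33/0.04769

Q ≈ 692 W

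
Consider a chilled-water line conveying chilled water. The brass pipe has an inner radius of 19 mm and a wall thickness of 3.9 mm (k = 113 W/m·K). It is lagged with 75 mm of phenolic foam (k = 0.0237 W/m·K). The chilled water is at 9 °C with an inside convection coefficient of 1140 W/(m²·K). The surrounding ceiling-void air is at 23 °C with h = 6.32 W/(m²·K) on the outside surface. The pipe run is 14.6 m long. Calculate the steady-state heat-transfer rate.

Q ≈ 20.4 W

For a radial system each layer contributes R = ln(r_out/r_in)/(2πkL); films add R = 1/(hA).
R_inner film = 1/(h_i·2πr₁L) = 1/(1140×2π×0.019×14.6) = 5.033×10^-4 K/W
R_brass pipe wall = ln(22.9/19)/(2π×113×14.6) = 1.801×10^-5 K/W
R_phenolic foam = ln(97.9/22.9)/(2π×0.0237×14.6) = 0.6682 K/W
R_outer film = 1/(h_o·2πr_oL) = 1/(6.32×2π×0.0979×14.6) = 0.01762 K/W
R_total = 0.6864 K/W
Q = ΔT/R_total = 14/0.6864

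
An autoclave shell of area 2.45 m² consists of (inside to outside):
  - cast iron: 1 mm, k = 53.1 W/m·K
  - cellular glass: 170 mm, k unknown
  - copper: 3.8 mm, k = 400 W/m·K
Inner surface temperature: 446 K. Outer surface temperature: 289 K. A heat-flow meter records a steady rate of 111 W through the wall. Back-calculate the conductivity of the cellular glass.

Using the resistance-network approach (series):
R_cast iron = L/(kA) = 0.001/(53.1×2.45) = 7.687×10^-6 K/W
R_copper = L/(kA) = 0.0038/(400×2.45) = 3.878×10^-6 K/W
Sum of known resistances R_other = 1.156×10^-5 K/W
Total R = ΔT/Q = 157/111 = 1.414 K/W
R_cellular glass = R_total − R_other = 1.414 K/W
k = L/(R·A) = 0.17/(1.414×2.45)

k ≈ 0.0491 W/(m·K)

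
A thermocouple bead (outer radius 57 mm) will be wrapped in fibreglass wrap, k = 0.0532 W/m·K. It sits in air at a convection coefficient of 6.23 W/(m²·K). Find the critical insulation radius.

For a sphere r_cr = 2k/h = 2×0.0532/6.23
r_cr = 17.1 mm; since the bare radius (57 mm) is above r_cr, any added insulation will reduce heat loss.

r_cr ≈ 17.1 mm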